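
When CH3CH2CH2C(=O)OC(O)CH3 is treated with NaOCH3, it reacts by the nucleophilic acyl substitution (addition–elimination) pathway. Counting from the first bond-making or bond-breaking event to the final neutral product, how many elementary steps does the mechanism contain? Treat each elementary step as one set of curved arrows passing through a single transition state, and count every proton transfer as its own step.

Step 1: A lone pair on the O of CH3O⁻ attacks the electrophilic acyl carbon; the π(C=O) electrons move onto oxygen, giving a tetrahedral intermediate.
Step 2: An oxygen lone pair re-forms the C=O π bond as the C–O σ-bond breaks; CH3CO2⁻ is expelled.
Total: 2 elementary steps.

2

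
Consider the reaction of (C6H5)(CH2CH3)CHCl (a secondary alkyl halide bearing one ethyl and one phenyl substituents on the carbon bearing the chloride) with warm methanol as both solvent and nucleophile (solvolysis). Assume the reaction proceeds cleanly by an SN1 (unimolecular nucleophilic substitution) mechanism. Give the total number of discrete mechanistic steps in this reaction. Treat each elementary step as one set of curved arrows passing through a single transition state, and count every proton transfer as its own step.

3

Step 1: Unassisted departure of Cl⁻ (taking the C–Cl bonding pair) generates a secondary carbocation.
(No 1,2-shift: no single shift to an adjacent carbon would give a more stable cation.)
Step 2: Nucleophilic capture: the oxygen of CH3OH bonds to the cationic carbon, producing an oxonium-ion intermediate.
Step 3: Proton transfer from the O–H of the oxonium ion to a solvent molecule delivers the neutral ether.
Total: 3 elementary steps.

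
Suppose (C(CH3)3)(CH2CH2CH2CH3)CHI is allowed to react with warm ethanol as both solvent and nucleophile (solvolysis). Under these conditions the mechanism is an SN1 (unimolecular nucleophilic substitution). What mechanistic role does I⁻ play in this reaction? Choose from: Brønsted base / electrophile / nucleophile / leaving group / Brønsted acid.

Step 1: Unassisted departure of I⁻ (taking the C–I bonding pair) generates a secondary carbocation.
I⁻ departs with both electrons of the breaking σ-bond — that is the definition of a leaving group.

leaving group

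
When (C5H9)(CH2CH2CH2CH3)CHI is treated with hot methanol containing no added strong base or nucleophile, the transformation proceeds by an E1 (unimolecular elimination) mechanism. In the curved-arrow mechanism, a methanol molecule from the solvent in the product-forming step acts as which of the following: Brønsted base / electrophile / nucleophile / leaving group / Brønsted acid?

Step 3: A weak base (a methanol molecule from the solvent) removes a proton from a carbon adjacent to the cationic centre; the electrons of that C–H bond become the new π(C=C) bond, giving the alkene.
A methanol molecule from the solvent in the product-forming step accepts a proton in a proton-transfer step — a Brønsted base.

Brønsted base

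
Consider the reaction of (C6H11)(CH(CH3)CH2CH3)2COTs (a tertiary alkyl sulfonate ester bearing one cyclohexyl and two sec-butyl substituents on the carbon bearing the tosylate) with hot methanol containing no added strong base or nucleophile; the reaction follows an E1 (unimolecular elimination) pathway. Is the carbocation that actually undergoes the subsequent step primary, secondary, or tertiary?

tertiary

Step 1: Ionisation: the C–O σ-bond cleaves heterolytically; both bonding electrons depart with TsO⁻, leaving a tertiary carbocation at the α-carbon.
No single 1,2-shift to an adjacent carbon would give a more-substituted cation, so no rearrangement occurs.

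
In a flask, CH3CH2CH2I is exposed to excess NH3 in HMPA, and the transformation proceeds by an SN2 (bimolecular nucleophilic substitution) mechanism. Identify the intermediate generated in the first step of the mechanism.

ammonium ion

Step 1: A lone pair on the N of NH3 attacks the α-carbon from the back side while the C–I bond breaks; both bonding electrons leave with I⁻. The product of this concerted step is an alkylammonium ion.
After step 1 the species present is an ammonium ion.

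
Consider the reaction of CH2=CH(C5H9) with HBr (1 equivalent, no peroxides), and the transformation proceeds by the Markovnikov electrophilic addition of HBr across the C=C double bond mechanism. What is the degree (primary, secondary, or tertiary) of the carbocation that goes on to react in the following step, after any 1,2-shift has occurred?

tertiary

Step 1: The π electrons of the C=C bond attack a proton of HBr; Markovnikov addition places the new C–H on the less-substituted alkene carbon, so the positive charge ends up on the more-substituted carbon — a secondary carbocation. The H–Br bond breaks heterolytically, releasing Br⁻.
Step 2: Carbocation rearrangement: a 1,2-hydride shift from the adjacent cyclopentyl carbon converts the initially-formed secondary cation into the more stable tertiary cation.
The cation rearranges from secondary to tertiary via a 1,2-hydride shift from the adjacent cyclopentyl carbon; the tertiary cation is what reacts next.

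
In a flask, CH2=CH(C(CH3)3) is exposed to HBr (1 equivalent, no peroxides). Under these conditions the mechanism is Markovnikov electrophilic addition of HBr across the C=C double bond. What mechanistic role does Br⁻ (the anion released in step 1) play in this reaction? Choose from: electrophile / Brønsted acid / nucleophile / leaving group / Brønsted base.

nucleophile

Step 3: Br⁻ captures the cation: a lone pair on Br⁻ fills the empty p orbital, producing the alkyl halide product.
Br⁻ (the anion released in step 1) donates an electron pair to form a new σ-bond to carbon — it is the nucleophile.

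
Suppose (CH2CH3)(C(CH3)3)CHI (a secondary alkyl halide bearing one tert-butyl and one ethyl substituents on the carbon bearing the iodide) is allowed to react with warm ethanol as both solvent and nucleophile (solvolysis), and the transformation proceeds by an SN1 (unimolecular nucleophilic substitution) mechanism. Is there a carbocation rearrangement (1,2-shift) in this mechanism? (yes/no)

yes

The first-formed carbocation is secondary.
The adjacent tert-butyl carbon has no hydrogen but bears methyl groups; migration of one methyl with its bonding pair (a 1,2-methyl shift) places the charge on a tertiary centre.
Tertiary is more stable than secondary, so the shift occurs.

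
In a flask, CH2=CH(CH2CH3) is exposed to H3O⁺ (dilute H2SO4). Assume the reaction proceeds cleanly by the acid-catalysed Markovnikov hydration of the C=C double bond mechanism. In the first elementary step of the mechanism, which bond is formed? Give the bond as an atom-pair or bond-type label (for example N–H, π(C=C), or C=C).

C–H

Step 1: The π electrons of the C=C bond attack a proton of H3O⁺; Markovnikov addition places the new C–H on the less-substituted alkene carbon, so the positive charge ends up on the more-substituted carbon — a secondary carbocation. H2O is released.
The bond formed in this step is the C–H bond.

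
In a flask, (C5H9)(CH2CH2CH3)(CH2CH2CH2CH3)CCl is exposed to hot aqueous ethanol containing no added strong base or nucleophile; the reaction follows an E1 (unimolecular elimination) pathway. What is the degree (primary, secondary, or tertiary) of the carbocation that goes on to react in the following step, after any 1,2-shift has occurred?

Step 1: The C–Cl bond breaks with both electrons going to the chloride; Cl⁻ leaves and a tertiary carbocation remains.
No single 1,2-shift to an adjacent carbon would give a more-substituted cation, so no rearrangement occurs.

tertiary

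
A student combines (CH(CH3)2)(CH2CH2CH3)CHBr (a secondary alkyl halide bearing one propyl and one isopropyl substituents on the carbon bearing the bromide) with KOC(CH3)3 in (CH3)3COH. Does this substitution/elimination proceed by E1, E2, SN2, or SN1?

E2

Conditions: a strong/bulky base with a secondary substrate bearing a β-hydrogen.
These conditions are the textbook signature of the E2 pathway.
A strong (often hindered) base removes a β-H in concert with loss of the leaving group — bimolecular elimination.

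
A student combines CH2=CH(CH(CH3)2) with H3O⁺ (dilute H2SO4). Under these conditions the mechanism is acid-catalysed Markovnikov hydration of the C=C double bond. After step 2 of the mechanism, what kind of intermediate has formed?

Step 1: Protonation of the alkene by H3O⁺: the π bond acts as the nucleophile and picks up H⁺, giving the more stable (Markovnikov) secondary carbocation. H2O is released.
Step 2: Carbocation rearrangement: a 1,2-hydride shift from the adjacent isopropyl carbon converts the initially-formed secondary cation into the more stable tertiary cation.
After step 2 the species present is a tertiary carbocation.

tertiary carbocation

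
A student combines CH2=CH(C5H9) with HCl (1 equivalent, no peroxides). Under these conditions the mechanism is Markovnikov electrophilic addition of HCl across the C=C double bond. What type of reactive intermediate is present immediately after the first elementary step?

Step 1: Electrophilic addition begins with the π(C=C) electrons forming a bond to the proton of HCl. Following Markovnikov's rule, the resulting cation is secondary. The H–Cl bond breaks heterolytically, releasing Cl⁻.
After step 1 the species present is a secondary carbocation.

secondary carbocation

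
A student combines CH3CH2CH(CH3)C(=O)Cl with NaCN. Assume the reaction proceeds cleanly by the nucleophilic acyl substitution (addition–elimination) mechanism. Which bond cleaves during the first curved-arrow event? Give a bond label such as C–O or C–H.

Step 1: CN⁻ adds to the carbonyl carbon; the C=O π electrons shift onto oxygen and a tetrahedral alkoxide intermediate forms.
The bond broken in this step is the π(C=O) bond.

π(C=O)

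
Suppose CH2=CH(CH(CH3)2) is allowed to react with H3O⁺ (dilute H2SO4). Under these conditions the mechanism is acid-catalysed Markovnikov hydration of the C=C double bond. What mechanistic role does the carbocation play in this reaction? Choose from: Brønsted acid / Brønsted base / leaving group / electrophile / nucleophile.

electrophile

Step 3: Nucleophilic capture of the cation by H2O produces the protonated alcohol (an oxonium ion).
The carbocation accepts an electron pair into an empty or π* orbital — it is the electrophile.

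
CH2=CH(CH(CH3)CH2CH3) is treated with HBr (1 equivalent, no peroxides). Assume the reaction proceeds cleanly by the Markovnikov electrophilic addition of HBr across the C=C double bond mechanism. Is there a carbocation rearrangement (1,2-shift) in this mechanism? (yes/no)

yes

The first-formed carbocation is secondary.
The adjacent sec-butyl carbon already bears 2 other carbon substituents and has a hydrogen to migrate; after a 1,2-hydride shift from that carbon the positive charge sits on a tertiary centre.
Tertiary is more stable than secondary, so the shift occurs.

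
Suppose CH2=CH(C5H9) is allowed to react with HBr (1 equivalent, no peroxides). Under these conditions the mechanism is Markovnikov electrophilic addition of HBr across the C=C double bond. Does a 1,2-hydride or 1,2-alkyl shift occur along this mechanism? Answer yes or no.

The first-formed carbocation is secondary.
The adjacent cyclopentyl carbon already bears 2 other carbon substituents and has a hydrogen to migrate; after a 1,2-hydride shift from that carbon the positive charge sits on a tertiary centre.
Tertiary is more stable than secondary, so the shift occurs.

yes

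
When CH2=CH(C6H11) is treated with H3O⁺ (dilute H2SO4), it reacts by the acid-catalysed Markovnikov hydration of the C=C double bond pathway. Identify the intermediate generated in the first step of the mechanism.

secondary carbocation

Step 1: Electrophilic addition begins with the π(C=C) electrons forming a bond to the proton of H3O⁺. Following Markovnikov's rule, the resulting cation is secondary. H2O is released.
After step 1 the species present is a secondary carbocation.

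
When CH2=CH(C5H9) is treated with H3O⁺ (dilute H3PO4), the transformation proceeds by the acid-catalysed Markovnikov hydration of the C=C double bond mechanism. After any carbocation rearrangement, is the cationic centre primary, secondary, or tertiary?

tertiary

Step 1: Electrophilic addition begins with the π(C=C) electrons forming a bond to the proton of H3O⁺. Following Markovnikov's rule, the resulting cation is secondary. H2O is released.
Step 2: A 1,2-hydride shift from the adjacent cyclopentyl carbon moves the positive charge from the secondary centre to an adjacent carbon, generating a more stable tertiary carbocation.
The cation rearranges from secondary to tertiary via a 1,2-hydride shift from the adjacent cyclopentyl carbon; the tertiary cation is what reacts next.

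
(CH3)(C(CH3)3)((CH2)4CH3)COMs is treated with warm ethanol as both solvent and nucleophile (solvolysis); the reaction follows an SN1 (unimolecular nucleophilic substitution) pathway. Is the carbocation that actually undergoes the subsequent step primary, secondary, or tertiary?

tertiary

Step 1: Rate-determining heterolysis of the C–O bond gives MsO⁻ and a tertiary carbocation.
No single 1,2-shift to an adjacent carbon would give a more-substituted cation, so no rearrangement occurs.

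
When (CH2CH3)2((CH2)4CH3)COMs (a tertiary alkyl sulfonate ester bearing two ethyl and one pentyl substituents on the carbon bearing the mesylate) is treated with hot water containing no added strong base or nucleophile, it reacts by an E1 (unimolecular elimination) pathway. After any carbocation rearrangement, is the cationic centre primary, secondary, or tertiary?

tertiary

Step 1: Unassisted departure of MsO⁻ (taking the C–O bonding pair) generates a tertiary carbocation.
No single 1,2-shift to an adjacent carbon would give a more-substituted cation, so no rearrangement occurs.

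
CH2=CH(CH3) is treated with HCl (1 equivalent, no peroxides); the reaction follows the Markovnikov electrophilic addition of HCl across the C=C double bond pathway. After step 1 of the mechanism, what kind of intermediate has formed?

Step 1: Protonation of the alkene by HCl: the π bond acts as the nucleophile and picks up H⁺, giving the more stable (Markovnikov) secondary carbocation. The H–Cl bond breaks heterolytically, releasing Cl⁻.
After step 1 the species present is a secondary carbocation.

secondary carbocation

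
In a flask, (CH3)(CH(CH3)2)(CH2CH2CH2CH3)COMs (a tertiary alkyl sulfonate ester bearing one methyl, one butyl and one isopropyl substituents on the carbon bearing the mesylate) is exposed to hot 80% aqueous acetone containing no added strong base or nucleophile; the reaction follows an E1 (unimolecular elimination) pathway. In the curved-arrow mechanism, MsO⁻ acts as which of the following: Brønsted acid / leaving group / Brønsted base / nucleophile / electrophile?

leaving group

Step 1: The C–O bond breaks with both electrons going to the mesylate; MsO⁻ leaves and a tertiary carbocation remains.
MsO⁻ departs with both electrons of the breaking σ-bond — that is the definition of a leaving group.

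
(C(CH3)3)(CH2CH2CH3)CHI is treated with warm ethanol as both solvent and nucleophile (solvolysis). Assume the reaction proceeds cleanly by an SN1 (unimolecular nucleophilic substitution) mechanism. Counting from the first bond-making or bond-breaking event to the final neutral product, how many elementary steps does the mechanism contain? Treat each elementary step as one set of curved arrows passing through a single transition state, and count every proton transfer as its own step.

Step 1: Ionisation: the C–I σ-bond cleaves heterolytically; both bonding electrons depart with I⁻, leaving a secondary carbocation at the α-carbon.
Step 2: A 1,2-methyl shift from the adjacent tert-butyl carbon moves the positive charge from the secondary centre to an adjacent carbon, generating a more stable tertiary carbocation.
Step 3: A lone pair on the oxygen of CH3CH2OH attacks the carbocation, forming a new C–O σ-bond and an oxonium ion.
Step 4: A second solvent molecule removes the proton on oxygen, giving the neutral ether product.
Total: 4 elementary steps.

4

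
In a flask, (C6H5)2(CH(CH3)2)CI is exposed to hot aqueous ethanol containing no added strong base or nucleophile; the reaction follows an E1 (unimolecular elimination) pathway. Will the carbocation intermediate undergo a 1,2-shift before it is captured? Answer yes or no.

no

The first-formed carbocation is tertiary.
No single 1,2-shift to an adjacent carbon would produce a more-substituted cation than the one already present, so no rearrangement occurs.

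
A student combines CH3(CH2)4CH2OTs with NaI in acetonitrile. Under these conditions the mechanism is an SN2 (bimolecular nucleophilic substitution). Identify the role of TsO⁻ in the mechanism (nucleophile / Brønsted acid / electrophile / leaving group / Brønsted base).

Step 1: The iodide nucleophile donates a lone pair from I to the α-carbon in a backside attack; simultaneously the C–O σ-bond breaks and both of its electrons leave with TsO⁻. One concerted step with inversion of configuration.
TsO⁻ departs with both electrons of the breaking σ-bond — that is the definition of a leaving group.

leaving group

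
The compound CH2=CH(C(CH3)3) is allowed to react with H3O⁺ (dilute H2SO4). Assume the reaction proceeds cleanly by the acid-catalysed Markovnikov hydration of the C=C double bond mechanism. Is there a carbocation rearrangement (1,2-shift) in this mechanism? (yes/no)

The first-formed carbocation is secondary.
The adjacent tert-butyl carbon has no hydrogen but bears methyl groups; migration of one methyl with its bonding pair (a 1,2-methyl shift) places the charge on a tertiary centre.
Tertiary is more stable than secondary, so the shift occurs.

yes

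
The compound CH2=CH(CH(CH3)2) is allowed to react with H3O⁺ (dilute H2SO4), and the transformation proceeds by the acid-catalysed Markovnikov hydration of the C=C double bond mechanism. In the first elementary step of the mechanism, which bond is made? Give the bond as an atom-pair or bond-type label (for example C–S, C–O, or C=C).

C–H

Step 1: Electrophilic addition begins with the π(C=C) electrons forming a bond to the proton of H3O⁺. Following Markovnikov's rule, the resulting cation is secondary. H2O is released.
The bond formed in this step is the C–H bond.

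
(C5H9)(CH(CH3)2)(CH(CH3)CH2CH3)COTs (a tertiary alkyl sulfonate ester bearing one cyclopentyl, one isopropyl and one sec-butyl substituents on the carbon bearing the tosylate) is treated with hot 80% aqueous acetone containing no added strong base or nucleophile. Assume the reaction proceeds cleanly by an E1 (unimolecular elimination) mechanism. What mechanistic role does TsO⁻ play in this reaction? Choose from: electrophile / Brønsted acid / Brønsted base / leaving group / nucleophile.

leaving group

Step 1: Rate-determining heterolysis of the C–O bond gives TsO⁻ and a tertiary carbocation.
TsO⁻ departs with both electrons of the breaking σ-bond — that is the definition of a leaving group.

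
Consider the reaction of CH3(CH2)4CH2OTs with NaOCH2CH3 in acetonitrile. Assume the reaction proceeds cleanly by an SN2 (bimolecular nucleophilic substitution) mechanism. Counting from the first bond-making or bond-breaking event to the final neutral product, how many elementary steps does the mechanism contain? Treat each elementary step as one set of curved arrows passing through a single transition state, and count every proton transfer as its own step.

1

Step 1: Backside attack by CH3CH2O⁻ on the carbon bearing the tosylate: the new C–O bond forms as the C–O bond breaks, with Walden inversion at carbon.
Total: 1 elementary step.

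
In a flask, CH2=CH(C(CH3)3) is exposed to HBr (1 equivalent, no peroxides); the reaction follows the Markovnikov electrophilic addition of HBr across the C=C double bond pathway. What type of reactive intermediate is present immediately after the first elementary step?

Step 1: Protonation of the alkene by HBr: the π bond acts as the nucleophile and picks up H⁺, giving the more stable (Markovnikov) secondary carbocation. The H–Br bond breaks heterolytically, releasing Br⁻.
After step 1 the species present is a secondary carbocation.

secondary carbocation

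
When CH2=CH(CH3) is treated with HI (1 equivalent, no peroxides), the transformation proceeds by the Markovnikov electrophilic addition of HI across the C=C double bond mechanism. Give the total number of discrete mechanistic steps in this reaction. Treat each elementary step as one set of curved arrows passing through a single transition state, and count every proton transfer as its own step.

2

Step 1: Electrophilic addition begins with the π(C=C) electrons forming a bond to the proton of HI. Following Markovnikov's rule, the resulting cation is secondary. The H–I bond breaks heterolytically, releasing I⁻.
(No 1,2-shift: no single shift to an adjacent carbon would give a more stable cation.)
Step 2: I⁻ captures the cation: a lone pair on I⁻ fills the empty p orbital, producing the alkyl halide product.
Total: 2 elementary steps.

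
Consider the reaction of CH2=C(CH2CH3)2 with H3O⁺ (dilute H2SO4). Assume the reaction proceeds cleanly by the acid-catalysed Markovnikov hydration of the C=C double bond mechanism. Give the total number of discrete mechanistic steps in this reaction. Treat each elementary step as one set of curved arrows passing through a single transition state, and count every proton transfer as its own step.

Step 1: The π electrons of the C=C bond attack a proton of H3O⁺; Markovnikov addition places the new C–H on the less-substituted alkene carbon, so the positive charge ends up on the more-substituted carbon — a tertiary carbocation. H2O is released.
(No 1,2-shift: no single shift to an adjacent carbon would give a more stable cation.)
Step 2: Water acts as the nucleophile: an oxygen lone pair bonds to the cationic carbon, giving an oxonium-ion intermediate.
Step 3: Deprotonation of the oxonium ion by a water molecule delivers the neutral alcohol and regenerates the acid catalyst.
Total: 3 elementary steps.

3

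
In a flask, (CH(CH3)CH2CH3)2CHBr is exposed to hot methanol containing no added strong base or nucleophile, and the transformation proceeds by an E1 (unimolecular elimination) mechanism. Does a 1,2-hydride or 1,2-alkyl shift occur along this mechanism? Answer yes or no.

The first-formed carbocation is secondary.
The adjacent sec-butyl carbon already bears 2 other carbon substituents and has a hydrogen to migrate; after a 1,2-hydride shift from that carbon the positive charge sits on a tertiary centre.
Tertiary is more stable than secondary, so the shift occurs.

yes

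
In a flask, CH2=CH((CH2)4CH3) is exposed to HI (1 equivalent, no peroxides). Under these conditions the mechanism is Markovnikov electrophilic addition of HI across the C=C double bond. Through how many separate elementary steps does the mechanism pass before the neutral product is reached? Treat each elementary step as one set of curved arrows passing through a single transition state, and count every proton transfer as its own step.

Step 1: Protonation of the alkene by HI: the π bond acts as the nucleophile and picks up H⁺, giving the more stable (Markovnikov) secondary carbocation. The H–I bond breaks heterolytically, releasing I⁻.
(No 1,2-shift: no single shift to an adjacent carbon would give a more stable cation.)
Step 2: Nucleophilic attack by I⁻ on the carbocation completes the addition, giving R–I.
Total: 2 elementary steps.

2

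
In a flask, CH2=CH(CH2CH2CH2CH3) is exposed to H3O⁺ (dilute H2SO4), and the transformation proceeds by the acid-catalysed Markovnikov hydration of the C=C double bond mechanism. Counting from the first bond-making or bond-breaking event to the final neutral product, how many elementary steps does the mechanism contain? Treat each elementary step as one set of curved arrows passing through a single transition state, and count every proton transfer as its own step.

Step 1: The π electrons of the C=C bond attack a proton of H3O⁺; Markovnikov addition places the new C–H on the less-substituted alkene carbon, so the positive charge ends up on the more-substituted carbon — a secondary carbocation. H2O is released.
(No 1,2-shift: no single shift to an adjacent carbon would give a more stable cation.)
Step 2: A lone pair on the oxygen of H2O attacks the carbocation, forming a C–O bond and an oxonium ion (a protonated alcohol).
Step 3: Deprotonation of the oxonium ion by a water molecule delivers the neutral alcohol and regenerates the acid catalyst.
Total: 3 elementary steps.

3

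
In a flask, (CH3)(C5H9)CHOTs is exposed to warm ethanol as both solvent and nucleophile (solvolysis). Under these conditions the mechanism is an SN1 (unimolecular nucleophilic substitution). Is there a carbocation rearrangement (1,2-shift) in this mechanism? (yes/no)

The first-formed carbocation is secondary.
The adjacent cyclopentyl carbon already bears 2 other carbon substituents and has a hydrogen to migrate; after a 1,2-hydride shift from that carbon the positive charge sits on a tertiary centre.
Tertiary is more stable than secondary, so the shift occurs.

yes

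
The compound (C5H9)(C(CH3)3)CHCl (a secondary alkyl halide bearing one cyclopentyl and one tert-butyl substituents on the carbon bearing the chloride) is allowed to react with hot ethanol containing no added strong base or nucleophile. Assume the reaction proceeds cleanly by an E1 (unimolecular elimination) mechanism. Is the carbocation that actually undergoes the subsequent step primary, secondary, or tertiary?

Step 1: The C–Cl bond breaks with both electrons going to the chloride; Cl⁻ leaves and a secondary carbocation remains.
Step 2: A 1,2-hydride shift from the adjacent cyclopentyl carbon moves the positive charge from the secondary centre to an adjacent carbon, generating a more stable tertiary carbocation.
The cation rearranges from secondary to tertiary via a 1,2-hydride shift from the adjacent cyclopentyl carbon; the tertiary cation is what reacts next.

tertiary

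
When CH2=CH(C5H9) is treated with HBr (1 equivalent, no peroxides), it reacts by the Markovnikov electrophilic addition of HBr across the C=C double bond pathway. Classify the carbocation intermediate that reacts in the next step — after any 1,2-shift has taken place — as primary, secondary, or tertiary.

Step 1: Protonation of the alkene by HBr: the π bond acts as the nucleophile and picks up H⁺, giving the more stable (Markovnikov) secondary carbocation. The H–Br bond breaks heterolytically, releasing Br⁻.
Step 2: A 1,2-hydride shift from the adjacent cyclopentyl carbon moves the positive charge from the secondary centre to an adjacent carbon, generating a more stable tertiary carbocation.
The cation rearranges from secondary to tertiary via a 1,2-hydride shift from the adjacent cyclopentyl carbon; the tertiary cation is what reacts next.

tertiary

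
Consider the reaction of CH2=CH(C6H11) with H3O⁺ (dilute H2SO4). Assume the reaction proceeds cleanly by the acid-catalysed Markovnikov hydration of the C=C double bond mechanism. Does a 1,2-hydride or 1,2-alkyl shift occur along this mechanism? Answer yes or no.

yes

The first-formed carbocation is secondary.
The adjacent cyclohexyl carbon already bears 2 other carbon substituents and has a hydrogen to migrate; after a 1,2-hydride shift from that carbon the positive charge sits on a tertiary centre.
Tertiary is more stable than secondary, so the shift occurs.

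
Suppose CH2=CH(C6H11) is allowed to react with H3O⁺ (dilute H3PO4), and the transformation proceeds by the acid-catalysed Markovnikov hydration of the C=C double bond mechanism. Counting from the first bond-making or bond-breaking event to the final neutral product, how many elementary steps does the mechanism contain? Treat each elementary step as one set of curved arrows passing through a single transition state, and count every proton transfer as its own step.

4

Step 1: The π electrons of the C=C bond attack a proton of H3O⁺; Markovnikov addition places the new C–H on the less-substituted alkene carbon, so the positive charge ends up on the more-substituted carbon — a secondary carbocation. H2O is released.
Step 2: A hydride (H with its bonding pair) migrates from the adjacent cyclohexyl carbon to the cationic centre — a 1,2-hydride shift — upgrading the secondary cation to a tertiary one.
Step 3: A lone pair on the oxygen of H2O attacks the carbocation, forming a C–O bond and an oxonium ion (a protonated alcohol).
Step 4: Proton transfer from the O–H of the oxonium ion to H2O completes the catalytic cycle and yields the alcohol.
Total: 4 elementary steps.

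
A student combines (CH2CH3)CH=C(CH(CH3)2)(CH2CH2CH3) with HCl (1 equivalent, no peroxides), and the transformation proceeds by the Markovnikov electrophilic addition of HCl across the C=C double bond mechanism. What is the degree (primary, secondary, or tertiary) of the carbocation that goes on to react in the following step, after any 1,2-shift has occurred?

Step 1: Electrophilic addition begins with the π(C=C) electrons forming a bond to the proton of HCl. Following Markovnikov's rule, the resulting cation is tertiary. The H–Cl bond breaks heterolytically, releasing Cl⁻.
No single 1,2-shift to an adjacent carbon would give a more-substituted cation, so no rearrangement occurs.

tertiary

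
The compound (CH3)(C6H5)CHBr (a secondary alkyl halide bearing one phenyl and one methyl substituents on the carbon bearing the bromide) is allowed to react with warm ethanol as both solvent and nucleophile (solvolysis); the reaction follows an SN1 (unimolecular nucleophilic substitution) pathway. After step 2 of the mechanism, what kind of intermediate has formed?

oxonium ion

Step 1: The C–Br bond breaks with both electrons going to the bromide; Br⁻ leaves and a secondary carbocation remains.
Step 2: A lone pair on the oxygen of CH3CH2OH attacks the carbocation, forming a new C–O σ-bond and an oxonium ion.
After step 2 the species present is an oxonium ion.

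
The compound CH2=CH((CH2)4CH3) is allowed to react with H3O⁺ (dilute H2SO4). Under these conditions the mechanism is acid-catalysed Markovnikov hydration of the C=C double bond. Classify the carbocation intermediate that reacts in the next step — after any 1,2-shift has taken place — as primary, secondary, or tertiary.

secondary

Step 1: The π electrons of the C=C bond attack a proton of H3O⁺; Markovnikov addition places the new C–H on the less-substituted alkene carbon, so the positive charge ends up on the more-substituted carbon — a secondary carbocation. H2O is released.
No single 1,2-shift to an adjacent carbon would give a more-substituted cation, so no rearrangement occurs.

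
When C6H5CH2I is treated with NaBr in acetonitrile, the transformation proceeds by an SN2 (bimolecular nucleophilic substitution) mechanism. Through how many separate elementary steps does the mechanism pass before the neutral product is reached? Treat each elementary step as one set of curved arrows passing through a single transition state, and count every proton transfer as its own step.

1

Step 1: Br⁻ attacks the back face of the α-carbon while I⁻ departs with the C–I bonding pair — a single concerted displacement through a pentacoordinate transition state.
Total: 1 elementary step.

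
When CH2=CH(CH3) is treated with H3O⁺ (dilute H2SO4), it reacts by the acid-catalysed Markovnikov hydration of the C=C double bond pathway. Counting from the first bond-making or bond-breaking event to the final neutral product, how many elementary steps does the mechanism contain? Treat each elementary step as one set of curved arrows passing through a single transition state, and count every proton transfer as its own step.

3

Step 1: Protonation of the alkene by H3O⁺: the π bond acts as the nucleophile and picks up H⁺, giving the more stable (Markovnikov) secondary carbocation. H2O is released.
(No 1,2-shift: no single shift to an adjacent carbon would give a more stable cation.)
Step 2: Nucleophilic capture of the cation by H2O produces the protonated alcohol (an oxonium ion).
Step 3: Proton transfer from the O–H of the oxonium ion to H2O completes the catalytic cycle and yields the alcohol.
Total: 3 elementary steps.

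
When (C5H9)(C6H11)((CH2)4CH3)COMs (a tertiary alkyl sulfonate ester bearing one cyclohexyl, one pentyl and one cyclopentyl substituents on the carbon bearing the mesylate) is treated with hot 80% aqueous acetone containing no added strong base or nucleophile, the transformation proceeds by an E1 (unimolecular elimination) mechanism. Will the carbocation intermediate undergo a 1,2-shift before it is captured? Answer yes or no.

The first-formed carbocation is tertiary.
No single 1,2-shift to an adjacent carbon would produce a more-substituted cation than the one already present, so no rearrangement occurs.

no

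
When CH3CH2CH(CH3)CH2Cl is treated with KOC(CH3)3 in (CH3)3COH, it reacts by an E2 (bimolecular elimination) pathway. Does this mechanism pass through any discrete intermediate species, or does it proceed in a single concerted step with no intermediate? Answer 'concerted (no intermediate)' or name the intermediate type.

The strong base (CH3)3CO⁻ removes a β-hydrogen; in the same concerted event the electrons of the breaking C–H bond form the new π(C=C) bond and the C–Cl σ-bond breaks, expelling Cl⁻. Anti-periplanar geometry; one transition state.
All bond changes occur in one transition state; no discrete intermediate is formed.

concerted (no intermediate)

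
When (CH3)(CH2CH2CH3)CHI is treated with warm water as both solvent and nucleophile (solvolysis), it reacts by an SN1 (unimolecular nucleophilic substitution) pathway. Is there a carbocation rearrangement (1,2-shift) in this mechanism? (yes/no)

The first-formed carbocation is secondary.
No single 1,2-shift to an adjacent carbon would produce a more-substituted cation than the one already present, so no rearrangement occurs.

no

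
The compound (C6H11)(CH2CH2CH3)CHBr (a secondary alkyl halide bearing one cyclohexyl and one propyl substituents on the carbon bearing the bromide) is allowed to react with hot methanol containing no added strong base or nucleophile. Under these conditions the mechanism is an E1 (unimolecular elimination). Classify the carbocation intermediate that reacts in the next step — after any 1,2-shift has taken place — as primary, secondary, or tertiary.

tertiary

Step 1: The C–Br bond breaks with both electrons going to the bromide; Br⁻ leaves and a secondary carbocation remains.
Step 2: Carbocation rearrangement: a 1,2-hydride shift from the adjacent cyclohexyl carbon converts the initially-formed secondary cation into the more stable tertiary cation.
The cation rearranges from secondary to tertiary via a 1,2-hydride shift from the adjacent cyclohexyl carbon; the tertiary cation is what reacts next.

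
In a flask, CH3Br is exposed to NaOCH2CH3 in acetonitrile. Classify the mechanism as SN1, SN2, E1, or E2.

Conditions: a methyl substrate with a strong nucleophile in the polar aprotic solvent acetonitrile.
These conditions are the textbook signature of the SN2 pathway.
An unhindered substrate with a strong nucleophile in a polar aprotic solvent favours one-step backside displacement.

SN2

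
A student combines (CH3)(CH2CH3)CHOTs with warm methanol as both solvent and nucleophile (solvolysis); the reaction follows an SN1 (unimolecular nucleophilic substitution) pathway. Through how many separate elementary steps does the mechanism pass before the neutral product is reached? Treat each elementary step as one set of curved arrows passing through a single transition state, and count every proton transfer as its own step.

Step 1: Ionisation: the C–O σ-bond cleaves heterolytically; both bonding electrons depart with TsO⁻, leaving a secondary carbocation at the α-carbon.
(No 1,2-shift: no single shift to an adjacent carbon would give a more stable cation.)
Step 2: CH3OH donates an oxygen lone pair into the empty p orbital of the cation, giving a protonated ether (an oxonium ion).
Step 3: Proton transfer from the O–H of the oxonium ion to a solvent molecule delivers the neutral ether.
Total: 3 elementary steps.

3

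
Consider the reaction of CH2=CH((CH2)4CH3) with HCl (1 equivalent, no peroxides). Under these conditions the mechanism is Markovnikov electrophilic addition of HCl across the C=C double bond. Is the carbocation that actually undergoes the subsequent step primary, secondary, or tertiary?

secondary

Step 1: Protonation of the alkene by HCl: the π bond acts as the nucleophile and picks up H⁺, giving the more stable (Markovnikov) secondary carbocation. The H–Cl bond breaks heterolytically, releasing Cl⁻.
No single 1,2-shift to an adjacent carbon would give a more-substituted cation, so no rearrangement occurs.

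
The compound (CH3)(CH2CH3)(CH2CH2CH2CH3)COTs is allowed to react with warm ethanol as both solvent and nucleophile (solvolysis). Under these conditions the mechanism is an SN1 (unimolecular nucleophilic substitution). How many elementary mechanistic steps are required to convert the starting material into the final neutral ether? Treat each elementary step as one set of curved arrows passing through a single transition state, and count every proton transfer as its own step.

3

Step 1: Rate-determining heterolysis of the C–O bond gives TsO⁻ and a tertiary carbocation.
(No 1,2-shift: no single shift to an adjacent carbon would give a more stable cation.)
Step 2: CH3CH2OH donates an oxygen lone pair into the empty p orbital of the cation, giving a protonated ether (an oxonium ion).
Step 3: A second solvent molecule removes the proton on oxygen, giving the neutral ether product.
Total: 3 elementary steps.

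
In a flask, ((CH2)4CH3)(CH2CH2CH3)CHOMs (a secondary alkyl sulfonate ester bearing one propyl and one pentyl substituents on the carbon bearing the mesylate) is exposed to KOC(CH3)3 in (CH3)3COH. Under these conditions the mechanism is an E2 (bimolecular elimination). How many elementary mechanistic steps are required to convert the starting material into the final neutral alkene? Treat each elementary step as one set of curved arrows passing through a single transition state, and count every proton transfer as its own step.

1

Step 1: The strong base (CH3)3CO⁻ removes a β-hydrogen; in the same concerted event the electrons of the breaking C–H bond form the new π(C=C) bond and the C–O σ-bond breaks, expelling MsO⁻. Anti-periplanar geometry; one transition state.
Total: 1 elementary step.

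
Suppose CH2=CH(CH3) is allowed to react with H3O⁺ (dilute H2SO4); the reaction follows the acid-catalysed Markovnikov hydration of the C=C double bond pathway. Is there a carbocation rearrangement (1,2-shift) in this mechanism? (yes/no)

The first-formed carbocation is secondary.
No single 1,2-shift to an adjacent carbon would produce a more-substituted cation than the one already present, so no rearrangement occurs.

no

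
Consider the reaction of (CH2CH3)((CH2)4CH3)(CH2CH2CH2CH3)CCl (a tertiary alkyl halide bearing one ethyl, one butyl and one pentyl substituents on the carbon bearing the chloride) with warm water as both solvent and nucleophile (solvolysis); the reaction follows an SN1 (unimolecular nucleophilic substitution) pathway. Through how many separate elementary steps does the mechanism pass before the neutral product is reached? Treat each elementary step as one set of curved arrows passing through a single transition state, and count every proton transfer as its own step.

Step 1: Unassisted departure of Cl⁻ (taking the C–Cl bonding pair) generates a tertiary carbocation.
(No 1,2-shift: no single shift to an adjacent carbon would give a more stable cation.)
Step 2: Nucleophilic capture: the oxygen of H2O bonds to the cationic carbon, producing an oxonium-ion intermediate.
Step 3: Deprotonation of the oxonium oxygen by solvent water yields the neutral alcohol.
Total: 3 elementary steps.

3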